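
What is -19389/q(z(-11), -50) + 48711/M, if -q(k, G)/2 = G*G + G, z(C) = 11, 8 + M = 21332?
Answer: 27172289/4353650 ≈ 6.2413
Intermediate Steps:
M = 21324 (M = -8 + 21332 = 21324)
q(k, G) = -2*G - 2*G**2 (q(k, G) = -2*(G*G + G) = -2*(G**2 + G) = -2*(G + G**2) = -2*G - 2*G**2)
-19389/q(z(-11), -50) + 48711/M = -19389*1/(100*(1 - 50)) + 48711/21324 = -19389/((-2*(-50)*(-49))) + 48711*(1/21324) = -19389/(-4900) + 16237/7108 = -19389*(-1/4900) + 16237/7108 = 19389/4900 + 16237/7108 = 27172289/4353650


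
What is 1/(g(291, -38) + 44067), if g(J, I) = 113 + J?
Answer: 1/44471 ≈ 2.2487e-5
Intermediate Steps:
1/(g(291, -38) + 44067) = 1/((113 + 291) + 44067) = 1/(404 + 44067) = 1/44471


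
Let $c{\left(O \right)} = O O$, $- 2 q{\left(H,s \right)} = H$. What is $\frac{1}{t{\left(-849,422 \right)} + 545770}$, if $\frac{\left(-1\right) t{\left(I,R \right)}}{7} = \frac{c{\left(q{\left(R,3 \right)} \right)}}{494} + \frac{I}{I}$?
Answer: $\frac{494}{269295275} \approx 1.8344 \cdot 10^{-6}$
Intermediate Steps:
$q{\left(H,s \right)} = - \frac{H}{2}$
$c{\left(O \right)} = O^{2}$
$t{\left(I,R \right)} = -7 - \frac{7 R^{2}}{1976}$ ($t{\left(I,R \right)} = - 7 \left(\frac{\left(- \frac{R}{2}\right)^{2}}{494} + \frac{I}{I}\right) = - 7 \left(\frac{R^{2}}{4} \cdot \frac{1}{494} + 1\right) = - 7 \left(\frac{R^{2}}{1976} + 1\right) = - 7 \left(1 + \frac{R^{2}}{1976}\right) = -7 - \frac{7 R^{2}}{1976}$)
$\frac{1}{t{\left(-849,422 \right)} + 545770} = \frac{1}{\left(-7 - \frac{7 \cdot 422^{2}}{1976}\right) + 545770} = \frac{1}{\left(-7 - \frac{311647}{494}\right) + 545770} = \frac{1}{- \frac{315105}{494} + 545770} = \frac{1}{\frac{269295275}{494}} = \frac{494}{269295275}$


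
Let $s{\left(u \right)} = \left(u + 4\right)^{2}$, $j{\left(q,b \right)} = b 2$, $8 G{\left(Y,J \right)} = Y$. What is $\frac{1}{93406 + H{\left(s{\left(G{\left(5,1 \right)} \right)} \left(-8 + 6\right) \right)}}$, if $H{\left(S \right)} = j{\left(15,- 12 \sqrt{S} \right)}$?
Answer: $\frac{46703}{4362352739} + \frac{111 i \sqrt{2}}{8724705478} \approx 1.0706 \cdot 10^{-5} + 1.7992 \cdot 10^{-8} i$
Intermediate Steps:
$G{\left(Y,J \right)} = \frac{Y}{8}$
$j{\left(q,b \right)} = 2 b$
$s{\left(u \right)} = \left(4 + u\right)^{2}$
$H{\left(S \right)} = - 24 \sqrt{S}$ ($H{\left(S \right)} = 2 \left(- 12 \sqrt{S}\right) = - 24 \sqrt{S}$)
$\frac{1}{93406 + H{\left(s{\left(G{\left(5,1 \right)} \right)} \left(-8 + 6\right) \right)}} = \frac{1}{93406 - 24 \sqrt{\left(4 + \frac{1}{8} \cdot 5\right)^{2} \left(-8 + 6\right)}} = \frac{1}{93406 - 24 \sqrt{\left(4 + \frac{5}{8}\right)^{2} \left(-2\right)}} = \frac{1}{93406 - 24 \sqrt{\left(\frac{37}{8}\right)^{2} \left(-2\right)}} = \frac{1}{93406 - 24 \sqrt{\frac{1369}{64} \left(-2\right)}} = \frac{1}{93406 - 24 \sqrt{- \frac{1369}{32}}} = \frac{1}{93406 - 24 \frac{37 i \sqrt{2}}{8}} = \frac{1}{93406 - 111 i \sqrt{2}}$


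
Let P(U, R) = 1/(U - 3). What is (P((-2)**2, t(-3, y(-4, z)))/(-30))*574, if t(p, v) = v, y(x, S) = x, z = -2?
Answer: -287/15 ≈ -19.133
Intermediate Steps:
P(U, R) = 1/(-3 + U)
(P((-2)**2, t(-3, y(-4, z)))/(-30))*574 = (1/(-3 + (-2)**2*(-30)))*574 = (-1/30/(-3 + 4))*574 = (-1/30/1)*574 = (1*(-1/30))*574 = -1/30*574 = -287/15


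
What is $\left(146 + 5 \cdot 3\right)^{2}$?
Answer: $25921$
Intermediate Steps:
$\left(146 + 5 \cdot 3\right)^{2} = \left(146 + 15\right)^{2} = 161^{2} = 25921$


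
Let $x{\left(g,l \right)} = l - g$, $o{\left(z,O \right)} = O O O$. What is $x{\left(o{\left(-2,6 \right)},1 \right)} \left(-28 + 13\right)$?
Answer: $3225$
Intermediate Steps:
$o{\left(z,O \right)} = O^{3}$ ($o{\left(z,O \right)} = O^{2} O = O^{3}$)
$x{\left(o{\left(-2,6 \right)},1 \right)} \left(-28 + 13\right) = \left(1 - 6^{3}\right) \left(-28 + 13\right) = \left(1 - 216\right) \left(-15\right) = \left(-215\right) \left(-15\right) = 3225$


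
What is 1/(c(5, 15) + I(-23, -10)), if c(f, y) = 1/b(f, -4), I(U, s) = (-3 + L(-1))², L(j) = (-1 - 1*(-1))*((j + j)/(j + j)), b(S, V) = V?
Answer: 4/35 ≈ 0.11429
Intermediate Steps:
L(j) = 0 (L(j) = (-1 + 1)*((2*j)/((2*j))) = 0*((2*j)*(1/(2*j))) = 0*1 = 0)
I(U, s) = 9 (I(U, s) = (-3 + 0)² = (-3)² = 9)
c(f, y) = -¼ (c(f, y) = 1/(-4) = -¼)
1/(c(5, 15) + I(-23, -10)) = 1/(-¼ + 9) = 1/(35/4) = 4/35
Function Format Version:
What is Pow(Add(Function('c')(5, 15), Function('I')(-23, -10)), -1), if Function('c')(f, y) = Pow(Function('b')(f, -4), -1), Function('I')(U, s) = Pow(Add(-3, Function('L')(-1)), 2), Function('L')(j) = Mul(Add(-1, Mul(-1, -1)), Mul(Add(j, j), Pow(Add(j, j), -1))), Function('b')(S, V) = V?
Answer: Rational(4, 35) ≈ 0.11429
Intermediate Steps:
Function('L')(j) = 0 (Function('L')(j) = Mul(Add(-1, 1), Mul(Mul(2, j), Pow(Mul(2, j), -1))) = Mul(0, Mul(Mul(2, j), Mul(Rational(1, 2), Pow(j, -1)))) = Mul(0, 1) = 0)
Function('I')(U, s) = 9 (Function('I')(U, s) = Pow(Add(-3, 0), 2) = Pow(-3, 2) = 9)
Function('c')(f, y) = Rational(-1, 4) (Function('c')(f, y) = Pow(-4, -1) = Rational(-1, 4))
Pow(Add(Function('c')(5, 15), Function('I')(-23, -10)), -1) = Pow(Add(Rational(-1, 4), 9), -1) = Pow(Rational(35, 4), -1) = Rational(4, 35)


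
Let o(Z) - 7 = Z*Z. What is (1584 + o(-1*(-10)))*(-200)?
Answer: -338200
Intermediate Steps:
o(Z) = 7 + Z² (o(Z) = 7 + Z*Z = 7 + Z²)
(1584 + o(-1*(-10)))*(-200) = (1584 + (7 + (-1*(-10))²))*(-200) = (1584 + (7 + 10²))*(-200) = (1584 + (7 + 100))*(-200) = (1584 + 107)*(-200) = 1691*(-200) = -338200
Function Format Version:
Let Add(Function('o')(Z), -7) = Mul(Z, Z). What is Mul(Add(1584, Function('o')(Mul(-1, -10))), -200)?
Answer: -338200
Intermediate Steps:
Function('o')(Z) = Add(7, Pow(Z, 2)) (Function('o')(Z) = Add(7, Mul(Z, Z)) = Add(7, Pow(Z, 2)))
Mul(Add(1584, Function('o')(Mul(-1, -10))), -200) = Mul(Add(1584, Add(7, Pow(Mul(-1, -10), 2))), -200) = Mul(Add(1584, Add(7, Pow(10, 2))), -200) = Mul(Add(1584, Add(7, 100)), -200) = Mul(Add(1584, 107), -200) = Mul(1691, -200) = -338200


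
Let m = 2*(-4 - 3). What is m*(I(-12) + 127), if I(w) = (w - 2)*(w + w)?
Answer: -6482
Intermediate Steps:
I(w) = 2*w*(-2 + w) (I(w) = (-2 + w)*(2*w) = 2*w*(-2 + w))
m = -14 (m = 2*(-7) = -14)
m*(I(-12) + 127) = -14*(2*(-12)*(-2 - 12) + 127) = -14*(2*(-12)*(-14) + 127) = -14*(336 + 127) = -14*463 = -6482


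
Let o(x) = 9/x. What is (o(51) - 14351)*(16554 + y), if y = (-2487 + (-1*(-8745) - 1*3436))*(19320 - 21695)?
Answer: 1631069138944/17 ≈ 9.5945e+10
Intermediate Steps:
y = -6702250 (y = (-2487 + (8745 - 3436))*(-2375) = (-2487 + 5309)*(-2375) = 2822*(-2375) = -6702250)
(o(51) - 14351)*(16554 + y) = (9/51 - 14351)*(16554 - 6702250) = (9*(1/51) - 14351)*(-6685696) = (3/17 - 14351)*(-6685696) = -243964/17*(-6685696) = 1631069138944/17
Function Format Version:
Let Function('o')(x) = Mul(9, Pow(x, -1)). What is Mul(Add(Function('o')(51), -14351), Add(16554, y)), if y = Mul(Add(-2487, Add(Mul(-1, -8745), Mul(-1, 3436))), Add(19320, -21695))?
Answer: Rational(1631069138944, 17) ≈ 9.5945e+10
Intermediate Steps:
y = -6702250 (y = Mul(Add(-2487, Add(8745, -3436)), -2375) = Mul(Add(-2487, 5309), -2375) = Mul(2822, -2375) = -6702250)
Mul(Add(Function('o')(51), -14351), Add(16554, y)) = Mul(Add(Mul(9, Pow(51, -1)), -14351), Add(16554, -6702250)) = Mul(Add(Mul(9, Rational(1, 51)), -14351), -6685696) = Mul(Add(Rational(3, 17), -14351), -6685696) = Mul(Rational(-243964, 17), -6685696) = Rational(1631069138944, 17)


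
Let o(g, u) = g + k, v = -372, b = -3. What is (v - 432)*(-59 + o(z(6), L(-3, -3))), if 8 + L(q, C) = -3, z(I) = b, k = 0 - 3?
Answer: 52260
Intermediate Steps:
k = -3
z(I) = -3
L(q, C) = -11 (L(q, C) = -8 - 3 = -11)
o(g, u) = -3 + g (o(g, u) = g - 3 = -3 + g)
(v - 432)*(-59 + o(z(6), L(-3, -3))) = (-372 - 432)*(-59 + (-3 - 3)) = -804*(-59 - 6) = -804*(-65) = 52260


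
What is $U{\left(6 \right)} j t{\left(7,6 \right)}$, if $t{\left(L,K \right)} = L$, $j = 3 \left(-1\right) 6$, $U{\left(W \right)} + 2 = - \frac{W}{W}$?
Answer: $378$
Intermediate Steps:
$U{\left(W \right)} = -3$ ($U{\left(W \right)} = -2 - \frac{W}{W} = -2 - 1 = -3$)
$j = -18$ ($j = \left(-3\right) 6 = -18$)
$U{\left(6 \right)} j t{\left(7,6 \right)} = \left(-3\right) \left(-18\right) 7 = 54 \cdot 7 = 378$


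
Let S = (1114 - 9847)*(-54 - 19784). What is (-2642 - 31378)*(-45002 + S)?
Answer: -5892272573040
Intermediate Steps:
S = 173245254 (S = -8733*(-19838) = 173245254)
(-2642 - 31378)*(-45002 + S) = (-2642 - 31378)*(-45002 + 173245254) = -34020*173200252 = -5892272573040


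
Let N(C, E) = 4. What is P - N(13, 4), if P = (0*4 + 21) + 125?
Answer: 142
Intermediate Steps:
P = 146 (P = (0 + 21) + 125 = 21 + 125 = 146)
P - N(13, 4) = 146 - 1*4 = 146 - 4 = 142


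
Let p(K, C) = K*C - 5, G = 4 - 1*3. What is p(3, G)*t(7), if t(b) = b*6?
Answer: -84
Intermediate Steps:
t(b) = 6*b
G = 1 (G = 4 - 3 = 1)
p(K, C) = -5 + C*K (p(K, C) = C*K - 5 = -5 + C*K)
p(3, G)*t(7) = (-5 + 1*3)*(6*7) = (-5 + 3)*42 = -2*42 = -84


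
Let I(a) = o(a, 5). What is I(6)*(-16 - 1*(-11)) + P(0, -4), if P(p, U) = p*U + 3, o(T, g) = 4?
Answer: -17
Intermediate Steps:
P(p, U) = 3 + U*p (P(p, U) = U*p + 3 = 3 + U*p)
I(a) = 4
I(6)*(-16 - 1*(-11)) + P(0, -4) = 4*(-16 - 1*(-11)) + (3 - 4*0) = 4*(-16 + 11) + (3 + 0) = 4*(-5) + 3 = -20 + 3 = -17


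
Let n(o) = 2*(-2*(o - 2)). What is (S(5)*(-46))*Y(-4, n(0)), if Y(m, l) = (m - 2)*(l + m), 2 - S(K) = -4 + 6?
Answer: 0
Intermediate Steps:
S(K) = 0 (S(K) = 2 - (-4 + 6) = 2 - 1*2 = 2 - 2 = 0)
n(o) = 8 - 4*o (n(o) = 2*(-2*(-2 + o)) = 2*(4 - 2*o) = 8 - 4*o)
Y(m, l) = (-2 + m)*(l + m)
(S(5)*(-46))*Y(-4, n(0)) = (0*(-46))*((-4)² - 2*(8 - 4*0) - 2*(-4) + (8 - 4*0)*(-4)) = 0*(16 - 2*(8 + 0) + 8 + (8 + 0)*(-4)) = 0*(16 - 2*8 + 8 + 8*(-4)) = 0*(16 - 16 + 8 - 32) = 0*(-24) = 0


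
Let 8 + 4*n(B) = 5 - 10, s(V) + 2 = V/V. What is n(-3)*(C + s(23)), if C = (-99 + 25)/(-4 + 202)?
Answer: 442/99 ≈ 4.4646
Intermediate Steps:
s(V) = -1 (s(V) = -2 + V/V = -2 + 1 = -1)
C = -37/99 (C = -74/198 = -74*1/198 = -37/99 ≈ -0.37374)
n(B) = -13/4 (n(B) = -2 + (5 - 10)/4 = -2 + (¼)*(-5) = -2 - 5/4 = -13/4)
n(-3)*(C + s(23)) = -13*(-37/99 - 1)/4 = -13/4*(-136/99) = 442/99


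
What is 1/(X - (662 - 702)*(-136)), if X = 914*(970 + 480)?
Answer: 1/1319860 ≈ 7.5766e-7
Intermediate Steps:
X = 1325300 (X = 914*1450 = 1325300)
1/(X - (662 - 702)*(-136)) = 1/(1325300 - (662 - 702)*(-136)) = 1/(1325300 - (-40)*(-136)) = 1/(1325300 - 1*5440) = 1/(1325300 - 5440) = 1/1319860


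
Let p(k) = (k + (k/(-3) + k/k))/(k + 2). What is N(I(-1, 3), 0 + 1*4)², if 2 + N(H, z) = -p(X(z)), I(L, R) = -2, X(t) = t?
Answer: 2209/324 ≈ 6.8179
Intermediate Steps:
p(k) = (1 + 2*k/3)/(2 + k) (p(k) = (k + (k*(-⅓) + 1))/(2 + k) = (k + (-k/3 + 1))/(2 + k) = (k + (1 - k/3))/(2 + k) = (1 + 2*k/3)/(2 + k))
N(H, z) = -2 - (3 + 2*z)/(3*(2 + z))
N(I(-1, 3), 0 + 1*4)² = ((-15 - 8*(0 + 1*4))/(3*(2 + (0 + 1*4))))² = ((-15 - 8*(0 + 4))/(3*(2 + (0 + 4))))² = ((-15 - 8*4)/(3*(2 + 4)))² = ((⅓)*(-15 - 32)/6)² = ((⅓)*(⅙)*(-47))² = (-47/18)² = 2209/324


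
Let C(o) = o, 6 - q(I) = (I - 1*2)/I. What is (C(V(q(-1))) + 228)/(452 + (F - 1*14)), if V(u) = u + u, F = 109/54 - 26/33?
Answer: 138996/260903 ≈ 0.53275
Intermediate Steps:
F = 731/594 (F = 109*(1/54) - 26*1/33 = 109/54 - 26/33 = 731/594 ≈ 1.2306)
q(I) = 6 - (-2 + I)/I (q(I) = 6 - (I - 1*2)/I = 6 - (I - 2)/I = 6 - (-2 + I)/I)
V(u) = 2*u
(C(V(q(-1))) + 228)/(452 + (F - 1*14)) = (2*(5 + 2/(-1)) + 228)/(452 + (731/594 - 1*14)) = (2*(5 + 2*(-1)) + 228)/(452 + (731/594 - 14)) = (2*(5 - 2) + 228)/(452 - 7585/594) = (2*3 + 228)/(260903/594) = (6 + 228)*(594/260903) = 234*(594/260903) = 138996/260903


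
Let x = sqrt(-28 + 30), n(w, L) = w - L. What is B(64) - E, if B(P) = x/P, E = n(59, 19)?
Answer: -40 + sqrt(2)/64 ≈ -39.978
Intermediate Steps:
E = 40 (E = 59 - 1*19 = 59 - 19 = 40)
x = sqrt(2) ≈ 1.4142
B(P) = sqrt(2)/P
B(64) - E = sqrt(2)/64 - 1*40 = sqrt(2)*(1/64) - 40 = sqrt(2)/64 - 40 = -40 + sqrt(2)/64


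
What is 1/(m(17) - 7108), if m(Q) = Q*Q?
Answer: -1/6819 ≈ -0.00014665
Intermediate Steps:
m(Q) = Q²
1/(m(17) - 7108) = 1/(17² - 7108) = 1/(289 - 7108) = 1/(-6819) = -1/6819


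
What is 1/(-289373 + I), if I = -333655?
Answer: -1/623028 ≈ -1.6051e-6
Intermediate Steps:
1/(-289373 + I) = 1/(-289373 - 333655) = 1/(-623028) = -1/623028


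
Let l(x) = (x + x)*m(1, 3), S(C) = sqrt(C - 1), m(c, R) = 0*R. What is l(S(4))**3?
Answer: 0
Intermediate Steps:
m(c, R) = 0
S(C) = sqrt(-1 + C)
l(x) = 0 (l(x) = (x + x)*0 = (2*x)*0 = 0)
l(S(4))**3 = 0**3 = 0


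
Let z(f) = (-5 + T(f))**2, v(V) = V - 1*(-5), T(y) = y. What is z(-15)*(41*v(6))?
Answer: 180400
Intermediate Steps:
v(V) = 5 + V (v(V) = V + 5 = 5 + V)
z(f) = (-5 + f)**2
z(-15)*(41*v(6)) = (-5 - 15)**2*(41*(5 + 6)) = (-20)**2*(41*11) = 400*451 = 180400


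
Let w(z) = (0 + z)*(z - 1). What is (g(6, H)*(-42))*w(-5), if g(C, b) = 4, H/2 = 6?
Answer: -5040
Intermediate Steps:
H = 12 (H = 2*6 = 12)
w(z) = z*(-1 + z)
(g(6, H)*(-42))*w(-5) = (4*(-42))*(-5*(-1 - 5)) = -(-840)*(-6) = -168*30 = -5040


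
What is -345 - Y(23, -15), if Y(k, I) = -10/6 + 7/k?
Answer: -23711/69 ≈ -343.64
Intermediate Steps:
Y(k, I) = -5/3 + 7/k (Y(k, I) = -10*1/6 + 7/k = -5/3 + 7/k)
-345 - Y(23, -15) = -345 - (-5/3 + 7/23) = -345 - 1*(-94/69) = -345 + 94/69 = -23711/69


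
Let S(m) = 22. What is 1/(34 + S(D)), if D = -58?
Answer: 1/56 ≈ 0.017857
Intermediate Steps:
1/(34 + S(D)) = 1/(34 + 22) = 1/56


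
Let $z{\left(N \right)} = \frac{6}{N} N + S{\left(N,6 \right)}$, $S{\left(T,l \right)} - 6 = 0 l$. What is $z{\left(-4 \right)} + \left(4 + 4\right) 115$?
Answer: $932$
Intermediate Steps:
$S{\left(T,l \right)} = 6$ ($S{\left(T,l \right)} = 6 + 0 l = 6 + 0 = 6$)
$z{\left(N \right)} = 12$ ($z{\left(N \right)} = \frac{6}{N} N + 6 = 6 + 6 = 12$)
$z{\left(-4 \right)} + \left(4 + 4\right) 115 = 12 + \left(4 + 4\right) 115 = 12 + 8 \cdot 115 = 12 + 920 = 932$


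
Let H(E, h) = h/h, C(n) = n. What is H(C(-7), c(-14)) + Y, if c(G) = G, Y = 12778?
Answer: 12779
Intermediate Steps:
H(E, h) = 1
H(C(-7), c(-14)) + Y = 1 + 12778 = 12779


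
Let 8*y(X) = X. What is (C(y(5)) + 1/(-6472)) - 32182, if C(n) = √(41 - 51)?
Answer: -208281905/6472 + I*√10 ≈ -32182.0 + 3.1623*I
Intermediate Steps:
y(X) = X/8
C(n) = I*√10 (C(n) = √(-10) = I*√10)
(C(y(5)) + 1/(-6472)) - 32182 = (I*√10 + 1/(-6472)) - 32182 = (I*√10 - 1/6472) - 32182 = (-1/6472 + I*√10) - 32182 = -208281905/6472 + I*√10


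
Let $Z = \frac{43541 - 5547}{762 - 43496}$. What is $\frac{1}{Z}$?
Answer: $- \frac{21367}{18997} \approx -1.1248$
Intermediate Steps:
$Z = - \frac{18997}{21367}$ ($Z = \frac{43541 - 5547}{-42734} = 37994 \left(- \frac{1}{42734}\right) = - \frac{18997}{21367} \approx -0.88908$)
$\frac{1}{Z} = \frac{1}{- \frac{18997}{21367}} = - \frac{21367}{18997}$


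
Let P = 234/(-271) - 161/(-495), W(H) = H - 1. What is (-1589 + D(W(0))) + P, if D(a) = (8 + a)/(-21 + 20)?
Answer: -214167619/134145 ≈ -1596.5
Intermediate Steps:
W(H) = -1 + H
D(a) = -8 - a (D(a) = (8 + a)/(-1) = (8 + a)*(-1) = -8 - a)
P = -72199/134145 (P = 234*(-1/271) - 161*(-1/495) = -234/271 + 161/495 = -72199/134145 ≈ -0.53822)
(-1589 + D(W(0))) + P = (-1589 + (-8 - (-1 + 0))) - 72199/134145 = (-1589 + (-8 - 1*(-1))) - 72199/134145 = (-1589 + (-8 + 1)) - 72199/134145 = (-1589 - 7) - 72199/134145 = -1596 - 72199/134145 = -214167619/134145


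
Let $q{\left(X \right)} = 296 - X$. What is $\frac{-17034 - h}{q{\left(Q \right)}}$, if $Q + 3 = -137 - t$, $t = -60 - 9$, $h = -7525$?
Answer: $- \frac{9509}{367} \approx -25.91$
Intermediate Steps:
$t = -69$
$Q = -71$ ($Q = -3 - 68 = -71$)
$\frac{-17034 - h}{q{\left(Q \right)}} = \frac{-17034 - -7525}{296 - -71} = \frac{-17034 + 7525}{296 + 71} = - \frac{9509}{367}$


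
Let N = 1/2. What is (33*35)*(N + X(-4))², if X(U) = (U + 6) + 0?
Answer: 28875/4 ≈ 7218.8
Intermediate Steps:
X(U) = 6 + U (X(U) = (6 + U) + 0 = 6 + U)
N = ½ ≈ 0.50000
(33*35)*(N + X(-4))² = (33*35)*(½ + (6 - 4))² = 1155*(½ + 2)² = 1155*(5/2)² = 1155*(25/4) = 28875/4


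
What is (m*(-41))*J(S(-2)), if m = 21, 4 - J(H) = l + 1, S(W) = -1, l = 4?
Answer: 861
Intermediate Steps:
J(H) = -1 (J(H) = 4 - (4 + 1) = 4 - 1*5 = 4 - 5 = -1)
(m*(-41))*J(S(-2)) = (21*(-41))*(-1) = -861*(-1) = 861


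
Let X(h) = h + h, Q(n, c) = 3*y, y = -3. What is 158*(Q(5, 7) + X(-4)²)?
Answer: 8690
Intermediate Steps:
Q(n, c) = -9 (Q(n, c) = 3*(-3) = -9)
X(h) = 2*h
158*(Q(5, 7) + X(-4)²) = 158*(-9 + (2*(-4))²) = 158*(-9 + (-8)²) = 158*(-9 + 64) = 158*55 = 8690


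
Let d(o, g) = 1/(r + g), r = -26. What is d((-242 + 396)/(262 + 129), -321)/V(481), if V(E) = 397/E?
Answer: -481/137759 ≈ -0.0034916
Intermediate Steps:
d(o, g) = 1/(-26 + g)
d((-242 + 396)/(262 + 129), -321)/V(481) = 1/((-26 - 321)*((397/481))) = 1/((-347)*((397*(1/481)))) = -1/(347*397/481) = -1/347*481/397 = -481/137759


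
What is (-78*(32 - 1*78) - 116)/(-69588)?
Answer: -868/17397 ≈ -0.049894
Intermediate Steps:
(-78*(32 - 1*78) - 116)/(-69588) = (-78*(32 - 78) - 116)*(-1/69588) = (-78*(-46) - 116)*(-1/69588) = (3588 - 116)*(-1/69588) = 3472*(-1/69588) = -868/17397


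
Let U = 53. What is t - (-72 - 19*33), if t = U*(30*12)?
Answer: 19779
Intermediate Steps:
t = 19080 (t = 53*(30*12) = 53*360 = 19080)
t - (-72 - 19*33) = 19080 - (-72 - 19*33) = 19080 - (-72 - 627) = 19080 - 1*(-699) = 19080 + 699 = 19779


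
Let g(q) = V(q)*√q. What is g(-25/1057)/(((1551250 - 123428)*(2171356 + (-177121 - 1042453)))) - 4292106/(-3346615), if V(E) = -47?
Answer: 4292106/3346615 - 235*I*√1057/1436436869695828 ≈ 1.2825 - 5.3189e-12*I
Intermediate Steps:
g(q) = -47*√q
g(-25/1057)/(((1551250 - 123428)*(2171356 + (-177121 - 1042453)))) - 4292106/(-3346615) = (-47*5*I*√1057/1057)/(((1551250 - 123428)*(2171356 + (-177121 - 1042453)))) - 4292106/(-3346615) = (-47*5*I*√1057/1057)/((1427822*(2171356 - 1219574))) - 4292106*(-1/3346615) = (-235*I*√1057/1057)/((1427822*951782)) + 4292106/3346615 = -235*I*√1057/1057/1358975278804 + 4292106/3346615 = -235*I*√1057/1057*(1/1358975278804) + 4292106/3346615 = -235*I*√1057/1436436869695828 + 4292106/3346615 = 4292106/3346615 - 235*I*√1057/1436436869695828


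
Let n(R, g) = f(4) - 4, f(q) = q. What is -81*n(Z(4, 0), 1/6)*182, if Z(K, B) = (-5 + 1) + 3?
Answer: 0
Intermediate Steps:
Z(K, B) = -1 (Z(K, B) = -4 + 3 = -1)
n(R, g) = 0 (n(R, g) = 4 - 4 = 0)
-81*n(Z(4, 0), 1/6)*182 = -81*0*182 = 0*182 = 0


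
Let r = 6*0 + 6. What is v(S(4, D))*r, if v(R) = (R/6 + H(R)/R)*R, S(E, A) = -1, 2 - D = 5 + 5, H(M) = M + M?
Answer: -11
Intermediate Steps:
H(M) = 2*M
D = -8 (D = 2 - (5 + 5) = 2 - 1*10 = 2 - 10 = -8)
r = 6 (r = 0 + 6 = 6)
v(R) = R*(2 + R/6) (v(R) = (R/6 + (2*R)/R)*R = (R*(⅙) + 2)*R = (R/6 + 2)*R = (2 + R/6)*R = R*(2 + R/6))
v(S(4, D))*r = ((⅙)*(-1)*(12 - 1))*6 = ((⅙)*(-1)*11)*6 = -11/6*6 = -11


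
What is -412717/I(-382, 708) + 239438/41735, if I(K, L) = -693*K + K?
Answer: 46069254677/11032396840 ≈ 4.1758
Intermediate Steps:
I(K, L) = -692*K
-412717/I(-382, 708) + 239438/41735 = -412717/((-692*(-382))) + 239438/41735 = -412717/264344 + 239438*(1/41735) = -412717*1/264344 + 239438/41735 = -412717/264344 + 239438/41735 = 46069254677/11032396840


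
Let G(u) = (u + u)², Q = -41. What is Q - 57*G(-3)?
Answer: -2093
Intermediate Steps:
G(u) = 4*u² (G(u) = (2*u)² = 4*u²)
Q - 57*G(-3) = -41 - 228*(-3)² = -41 - 228*9 = -41 - 57*36 = -41 - 2052 = -2093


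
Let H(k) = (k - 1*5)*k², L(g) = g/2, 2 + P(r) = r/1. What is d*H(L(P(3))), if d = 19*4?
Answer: -171/2 ≈ -85.500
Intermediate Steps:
P(r) = -2 + r (P(r) = -2 + r/1 = -2 + r*1 = -2 + r)
L(g) = g/2 (L(g) = g*(½) = g/2)
H(k) = k²*(-5 + k) (H(k) = (k - 5)*k² = (-5 + k)*k² = k²*(-5 + k))
d = 76
d*H(L(P(3))) = 76*(((-2 + 3)/2)²*(-5 + (-2 + 3)/2)) = 76*(((½)*1)²*(-5 + (½)*1)) = 76*((½)²*(-5 + ½)) = 76*((¼)*(-9/2)) = 76*(-9/8) = -171/2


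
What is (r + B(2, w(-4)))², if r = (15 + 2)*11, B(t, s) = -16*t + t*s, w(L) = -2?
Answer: 22801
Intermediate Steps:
B(t, s) = -16*t + s*t
r = 187 (r = 17*11 = 187)
(r + B(2, w(-4)))² = (187 + 2*(-16 - 2))² = (187 + 2*(-18))² = (187 - 36)² = 151² = 22801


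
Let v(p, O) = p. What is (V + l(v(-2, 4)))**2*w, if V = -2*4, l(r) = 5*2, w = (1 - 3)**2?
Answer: 16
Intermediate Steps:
w = 4 (w = (-2)**2 = 4)
l(r) = 10
V = -8
(V + l(v(-2, 4)))**2*w = (-8 + 10)**2*4 = 2**2*4 = 4*4 = 16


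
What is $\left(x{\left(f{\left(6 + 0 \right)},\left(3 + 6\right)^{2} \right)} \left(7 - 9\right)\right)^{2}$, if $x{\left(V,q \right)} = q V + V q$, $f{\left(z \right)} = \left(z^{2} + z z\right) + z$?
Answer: $638673984$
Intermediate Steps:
$f{\left(z \right)} = z + 2 z^{2}$ ($f{\left(z \right)} = \left(z^{2} + z^{2}\right) + z = 2 z^{2} + z = z + 2 z^{2}$)
$x{\left(V,q \right)} = 2 V q$ ($x{\left(V,q \right)} = V q + V q = 2 V q$)
$\left(x{\left(f{\left(6 + 0 \right)},\left(3 + 6\right)^{2} \right)} \left(7 - 9\right)\right)^{2} = \left(2 \left(6 + 0\right) \left(1 + 2 \left(6 + 0\right)\right) \left(3 + 6\right)^{2} \left(7 - 9\right)\right)^{2} = \left(2 \cdot 6 \left(1 + 2 \cdot 6\right) 9^{2} \left(-2\right)\right)^{2} = \left(2 \cdot 6 \left(1 + 12\right) 81 \left(-2\right)\right)^{2} = \left(2 \cdot 6 \cdot 13 \cdot 81 \left(-2\right)\right)^{2} = \left(2 \cdot 78 \cdot 81 \left(-2\right)\right)^{2} = \left(12636 \left(-2\right)\right)^{2} = \left(-25272\right)^{2} = 638673984$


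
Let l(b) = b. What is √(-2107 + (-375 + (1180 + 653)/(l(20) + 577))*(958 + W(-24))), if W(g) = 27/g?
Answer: I*√56708185643/398 ≈ 598.33*I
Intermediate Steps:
√(-2107 + (-375 + (1180 + 653)/(l(20) + 577))*(958 + W(-24))) = √(-2107 + (-375 + (1180 + 653)/(20 + 577))*(958 + 27/(-24))) = √(-2107 + (-375 + 1833/597)*(958 + 27*(-1/24))) = √(-2107 + (-375 + 1833*(1/597))*(958 - 9/8)) = √(-2107 + (-375 + 611/199)*(7655/8)) = √(-2107 - 74014/199*7655/8) = √(-2107 - 283288585/796) = √(-284965757/796) = I*√56708185643/398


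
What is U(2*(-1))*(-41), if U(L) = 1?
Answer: -41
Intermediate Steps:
U(2*(-1))*(-41) = 1*(-41) = -41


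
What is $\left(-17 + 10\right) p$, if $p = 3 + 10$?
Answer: $-91$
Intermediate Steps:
$p = 13$
$\left(-17 + 10\right) p = \left(-17 + 10\right) 13 = \left(-7\right) 13 = -91$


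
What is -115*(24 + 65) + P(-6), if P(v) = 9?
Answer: -10226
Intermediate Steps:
-115*(24 + 65) + P(-6) = -115*(24 + 65) + 9 = -115*89 + 9 = -10235 + 9 = -10226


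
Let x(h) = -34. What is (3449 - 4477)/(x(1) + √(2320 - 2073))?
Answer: 34952/909 + 1028*√247/909 ≈ 56.225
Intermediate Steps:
(3449 - 4477)/(x(1) + √(2320 - 2073)) = (3449 - 4477)/(-34 + √(2320 - 2073)) = -1028/(-34 + √247)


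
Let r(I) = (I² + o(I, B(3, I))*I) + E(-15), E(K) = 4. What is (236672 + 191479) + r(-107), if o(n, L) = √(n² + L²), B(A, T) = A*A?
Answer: 439604 - 107*√11530 ≈ 4.2811e+5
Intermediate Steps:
B(A, T) = A²
o(n, L) = √(L² + n²)
r(I) = 4 + I² + I*√(81 + I²) (r(I) = (I² + √((3²)² + I²)*I) + 4 = (I² + √(9² + I²)*I) + 4 = (I² + √(81 + I²)*I) + 4 = (I² + I*√(81 + I²)) + 4 = 4 + I² + I*√(81 + I²))
(236672 + 191479) + r(-107) = (236672 + 191479) + (4 + (-107)² - 107*√(81 + (-107)²)) = 428151 + (4 + 11449 - 107*√(81 + 11449)) = 428151 + (4 + 11449 - 107*√11530) = 428151 + (11453 - 107*√11530) = 439604 - 107*√11530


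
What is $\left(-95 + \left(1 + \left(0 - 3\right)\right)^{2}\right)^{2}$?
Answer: $8281$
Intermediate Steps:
$\left(-95 + \left(1 + \left(0 - 3\right)\right)^{2}\right)^{2} = \left(-95 + \left(1 - 3\right)^{2}\right)^{2} = \left(-95 + \left(-2\right)^{2}\right)^{2} = \left(-95 + 4\right)^{2} = \left(-91\right)^{2} = 8281$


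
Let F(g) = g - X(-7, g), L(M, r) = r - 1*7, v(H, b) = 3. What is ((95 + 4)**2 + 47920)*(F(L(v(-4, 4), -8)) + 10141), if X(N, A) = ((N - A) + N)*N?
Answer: 584886893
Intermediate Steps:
X(N, A) = N*(-A + 2*N) (X(N, A) = (-A + 2*N)*N = N*(-A + 2*N))
L(M, r) = -7 + r (L(M, r) = r - 7 = -7 + r)
F(g) = -98 - 6*g (F(g) = g - (-7)*(-g + 2*(-7)) = g - (-7)*(-g - 14) = g - (-7)*(-14 - g) = g - (98 + 7*g) = g + (-98 - 7*g) = -98 - 6*g)
((95 + 4)**2 + 47920)*(F(L(v(-4, 4), -8)) + 10141) = ((95 + 4)**2 + 47920)*((-98 - 6*(-7 - 8)) + 10141) = (99**2 + 47920)*((-98 - 6*(-15)) + 10141) = (9801 + 47920)*((-98 + 90) + 10141) = 57721*(-8 + 10141) = 57721*10133 = 584886893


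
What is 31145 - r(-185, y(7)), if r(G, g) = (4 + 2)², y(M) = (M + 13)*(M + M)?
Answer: 31109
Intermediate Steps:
y(M) = 2*M*(13 + M) (y(M) = (13 + M)*(2*M) = 2*M*(13 + M))
r(G, g) = 36 (r(G, g) = 6² = 36)
31145 - r(-185, y(7)) = 31145 - 1*36 = 31145 - 36 = 31109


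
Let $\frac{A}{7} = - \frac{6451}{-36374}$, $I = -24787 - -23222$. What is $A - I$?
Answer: $\frac{56970467}{36374} \approx 1566.2$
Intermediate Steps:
$I = -1565$ ($I = -24787 + 23222 = -1565$)
$A = \frac{45157}{36374}$ ($A = 7 \left(- \frac{6451}{-36374}\right) = 7 \left(\left(-6451\right) \left(- \frac{1}{36374}\right)\right) = 7 \cdot \frac{6451}{36374} = \frac{45157}{36374} \approx 1.2415$)
$A - I = \frac{45157}{36374} - -1565 = \frac{45157}{36374} + 1565 = \frac{56970467}{36374}$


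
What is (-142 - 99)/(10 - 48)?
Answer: 241/38 ≈ 6.3421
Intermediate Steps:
(-142 - 99)/(10 - 48) = -241/(-38) = -241*(-1/38) = 241/38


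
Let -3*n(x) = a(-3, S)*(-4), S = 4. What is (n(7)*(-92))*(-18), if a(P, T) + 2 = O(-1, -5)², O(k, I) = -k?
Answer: -2208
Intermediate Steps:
a(P, T) = -1 (a(P, T) = -2 + (-1*(-1))² = -2 + 1² = -2 + 1 = -1)
n(x) = -4/3 (n(x) = -(-1)*(-4)/3 = -⅓*4 = -4/3)
(n(7)*(-92))*(-18) = -4/3*(-92)*(-18) = (368/3)*(-18) = -2208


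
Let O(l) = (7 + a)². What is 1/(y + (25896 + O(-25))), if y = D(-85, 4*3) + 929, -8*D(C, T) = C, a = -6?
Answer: 8/214693 ≈ 3.7263e-5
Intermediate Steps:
D(C, T) = -C/8
O(l) = 1 (O(l) = (7 - 6)² = 1² = 1)
y = 7517/8 (y = -⅛*(-85) + 929 = 85/8 + 929 = 7517/8 ≈ 939.63)
1/(y + (25896 + O(-25))) = 1/(7517/8 + (25896 + 1)) = 1/(7517/8 + 25897) = 1/(214693/8) = 8/214693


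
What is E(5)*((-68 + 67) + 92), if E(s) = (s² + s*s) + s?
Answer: 5005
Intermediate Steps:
E(s) = s + 2*s² (E(s) = (s² + s²) + s = 2*s² + s = s + 2*s²)
E(5)*((-68 + 67) + 92) = (5*(1 + 2*5))*((-68 + 67) + 92) = (5*(1 + 10))*(-1 + 92) = (5*11)*91 = 55*91 = 5005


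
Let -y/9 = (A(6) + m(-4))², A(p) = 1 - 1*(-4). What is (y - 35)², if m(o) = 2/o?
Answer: 755161/16 ≈ 47198.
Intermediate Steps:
A(p) = 5 (A(p) = 1 + 4 = 5)
y = -729/4 (y = -9*(5 + 2/(-4))² = -9*(5 + 2*(-¼))² = -9*(5 - ½)² = -9*(9/2)² = -9*81/4 = -729/4 ≈ -182.25)
(y - 35)² = (-729/4 - 35)² = (-869/4)² = 755161/16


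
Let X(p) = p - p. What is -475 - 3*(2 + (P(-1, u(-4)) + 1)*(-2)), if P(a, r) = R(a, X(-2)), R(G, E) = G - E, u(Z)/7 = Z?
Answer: -481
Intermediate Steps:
X(p) = 0
u(Z) = 7*Z
P(a, r) = a (P(a, r) = a - 1*0 = a + 0 = a)
-475 - 3*(2 + (P(-1, u(-4)) + 1)*(-2)) = -475 - 3*(2 + (-1 + 1)*(-2)) = -475 - 3*(2 + 0*(-2)) = -475 - 3*(2 + 0) = -475 - 3*2 = -475 - 1*6 = -475 - 6 = -481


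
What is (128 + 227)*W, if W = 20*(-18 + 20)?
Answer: 14200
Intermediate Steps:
W = 40 (W = 20*2 = 40)
(128 + 227)*W = (128 + 227)*40 = 355*40 = 14200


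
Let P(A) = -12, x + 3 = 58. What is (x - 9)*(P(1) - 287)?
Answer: -13754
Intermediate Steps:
x = 55 (x = -3 + 58 = 55)
(x - 9)*(P(1) - 287) = (55 - 9)*(-12 - 287) = 46*(-299) = -13754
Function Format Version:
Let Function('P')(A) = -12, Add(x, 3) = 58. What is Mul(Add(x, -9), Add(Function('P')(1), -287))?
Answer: -13754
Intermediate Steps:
x = 55 (x = Add(-3, 58) = 55)
Mul(Add(x, -9), Add(Function('P')(1), -287)) = Mul(Add(55, -9), Add(-12, -287)) = Mul(46, -299) = -13754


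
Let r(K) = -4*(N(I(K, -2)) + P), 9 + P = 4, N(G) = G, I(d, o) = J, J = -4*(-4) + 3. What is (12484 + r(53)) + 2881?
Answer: 15309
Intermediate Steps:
J = 19 (J = 16 + 3 = 19)
I(d, o) = 19
P = -5 (P = -9 + 4 = -5)
r(K) = -56 (r(K) = -4*(19 - 5) = -4*14 = -56)
(12484 + r(53)) + 2881 = (12484 - 56) + 2881 = 12428 + 2881 = 15309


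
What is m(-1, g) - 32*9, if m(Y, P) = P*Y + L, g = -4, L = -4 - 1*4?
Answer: -292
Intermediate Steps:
L = -8 (L = -4 - 4 = -8)
m(Y, P) = -8 + P*Y (m(Y, P) = P*Y - 8 = -8 + P*Y)
m(-1, g) - 32*9 = (-8 - 4*(-1)) - 32*9 = (-8 + 4) - 288 = -4 - 288 = -292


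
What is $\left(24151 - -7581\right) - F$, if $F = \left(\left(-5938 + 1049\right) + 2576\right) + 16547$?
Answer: $17498$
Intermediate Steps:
$F = 14234$ ($F = \left(-4889 + 2576\right) + 16547 = -2313 + 16547 = 14234$)
$\left(24151 - -7581\right) - F = \left(24151 - -7581\right) - 14234 = \left(24151 + 7581\right) - 14234 = 31732 - 14234 = 17498$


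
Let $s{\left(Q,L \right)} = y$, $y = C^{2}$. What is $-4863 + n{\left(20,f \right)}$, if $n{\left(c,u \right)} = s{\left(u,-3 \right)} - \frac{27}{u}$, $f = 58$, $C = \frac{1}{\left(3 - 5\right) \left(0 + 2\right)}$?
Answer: $- \frac{2256619}{464} \approx -4863.4$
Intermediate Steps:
$C = - \frac{1}{4}$ ($C = \frac{1}{\left(-2\right) 2} = \frac{1}{-4} = - \frac{1}{4} \approx -0.25$)
$y = \frac{1}{16}$ ($y = \left(- \frac{1}{4}\right)^{2} = \frac{1}{16} \approx 0.0625$)
$s{\left(Q,L \right)} = \frac{1}{16}$
$n{\left(c,u \right)} = \frac{1}{16} - \frac{27}{u}$
$-4863 + n{\left(20,f \right)} = -4863 + \frac{-432 + 58}{16 \cdot 58} = -4863 + \frac{1}{16} \cdot \frac{1}{58} \left(-374\right) = -4863 - \frac{187}{464} = - \frac{2256619}{464}$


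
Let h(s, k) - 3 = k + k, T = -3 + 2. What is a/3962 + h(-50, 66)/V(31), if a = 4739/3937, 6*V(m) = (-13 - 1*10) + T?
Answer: -150411731/4456684 ≈ -33.750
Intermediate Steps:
T = -1
h(s, k) = 3 + 2*k (h(s, k) = 3 + (k + k) = 3 + 2*k)
V(m) = -4 (V(m) = ((-13 - 1*10) - 1)/6 = ((-13 - 10) - 1)/6 = (-23 - 1)/6 = (⅙)*(-24) = -4)
a = 4739/3937 (a = 4739*(1/3937) = 4739/3937 ≈ 1.2037)
a/3962 + h(-50, 66)/V(31) = (4739/3937)/3962 + (3 + 2*66)/(-4) = (4739/3937)*(1/3962) + (3 + 132)*(-¼) = 677/2228342 + 135*(-¼) = 677/2228342 - 135/4 = -150411731/4456684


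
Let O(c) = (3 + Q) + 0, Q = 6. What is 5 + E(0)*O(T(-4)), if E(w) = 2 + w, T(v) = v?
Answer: 23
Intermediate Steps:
O(c) = 9 (O(c) = (3 + 6) + 0 = 9 + 0 = 9)
5 + E(0)*O(T(-4)) = 5 + (2 + 0)*9 = 5 + 2*9 = 5 + 18 = 23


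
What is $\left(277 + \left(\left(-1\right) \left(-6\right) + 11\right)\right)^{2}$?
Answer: $86436$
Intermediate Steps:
$\left(277 + \left(\left(-1\right) \left(-6\right) + 11\right)\right)^{2} = \left(277 + \left(6 + 11\right)\right)^{2} = \left(277 + 17\right)^{2} = 294^{2} = 86436$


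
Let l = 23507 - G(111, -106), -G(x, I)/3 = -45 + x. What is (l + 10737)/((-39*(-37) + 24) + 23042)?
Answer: 34442/24509 ≈ 1.4053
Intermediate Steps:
G(x, I) = 135 - 3*x (G(x, I) = -3*(-45 + x) = 135 - 3*x)
l = 23705 (l = 23507 - (135 - 3*111) = 23507 - (135 - 333) = 23507 - 1*(-198) = 23507 + 198 = 23705)
(l + 10737)/((-39*(-37) + 24) + 23042) = (23705 + 10737)/((-39*(-37) + 24) + 23042) = 34442/((1443 + 24) + 23042) = 34442/(1467 + 23042) = 34442/24509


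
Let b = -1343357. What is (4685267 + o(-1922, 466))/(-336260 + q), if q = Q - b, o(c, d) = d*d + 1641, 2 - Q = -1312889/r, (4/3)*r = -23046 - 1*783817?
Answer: 11870723373696/2437767509755 ≈ 4.8695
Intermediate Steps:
r = -2420589/4 (r = 3*(-23046 - 1*783817)/4 = 3*(-23046 - 783817)/4 = (¾)*(-806863) = -2420589/4 ≈ -6.0515e+5)
Q = -410378/2420589 (Q = 2 - (-1312889)/(-2420589/4) = 2 - (-1312889)*(-4)/2420589 = 2 - 1*5251556/2420589 = 2 - 5251556/2420589 = -410378/2420589 ≈ -0.16954)
o(c, d) = 1641 + d² (o(c, d) = d² + 1641 = 1641 + d²)
q = 3251714766895/2420589 (q = -410378/2420589 - 1*(-1343357) = -410378/2420589 + 1343357 = 3251714766895/2420589 ≈ 1.3434e+6)
(4685267 + o(-1922, 466))/(-336260 + q) = (4685267 + (1641 + 466²))/(-336260 + 3251714766895/2420589) = (4685267 + (1641 + 217156))/(2437767509755/2420589) = (4685267 + 218797)*(2420589/2437767509755) = 4904064*(2420589/2437767509755) = 11870723373696/2437767509755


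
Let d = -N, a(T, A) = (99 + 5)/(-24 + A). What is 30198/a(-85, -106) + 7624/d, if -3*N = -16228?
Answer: -306294651/8114 ≈ -37749.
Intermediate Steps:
N = 16228/3 (N = -1/3*(-16228) = 16228/3 ≈ 5409.3)
a(T, A) = 104/(-24 + A)
d = -16228/3 (d = -1*16228/3 = -16228/3 ≈ -5409.3)
30198/a(-85, -106) + 7624/d = 30198/((104/(-24 - 106))) + 7624/(-16228/3) = 30198/((104/(-130))) + 7624*(-3/16228) = 30198/((104*(-1/130))) - 5718/4057 = 30198/(-4/5) - 5718/4057 = 30198*(-5/4) - 5718/4057 = -75495/2 - 5718/4057 = -306294651/8114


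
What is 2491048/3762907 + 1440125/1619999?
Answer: 9454551712327/6095905577093 ≈ 1.5510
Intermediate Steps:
2491048/3762907 + 1440125/1619999 = 9454551712327/6095905577093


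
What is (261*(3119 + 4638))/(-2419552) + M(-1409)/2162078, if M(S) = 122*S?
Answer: -2396604770351/2615630074528 ≈ -0.91626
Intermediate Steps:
(261*(3119 + 4638))/(-2419552) + M(-1409)/2162078 = (261*(3119 + 4638))/(-2419552) + (122*(-1409))/2162078 = (261*7757)*(-1/2419552) - 171898*1/2162078 = 2024577*(-1/2419552) - 85949/1081039 = -2024577/2419552 - 85949/1081039 = -2396604770351/2615630074528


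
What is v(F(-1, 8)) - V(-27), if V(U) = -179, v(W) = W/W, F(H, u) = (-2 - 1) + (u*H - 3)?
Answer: 180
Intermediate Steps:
F(H, u) = -6 + H*u (F(H, u) = -3 + (H*u - 3) = -3 + (-3 + H*u) = -6 + H*u)
v(W) = 1
v(F(-1, 8)) - V(-27) = 1 - 1*(-179) = 1 + 179 = 180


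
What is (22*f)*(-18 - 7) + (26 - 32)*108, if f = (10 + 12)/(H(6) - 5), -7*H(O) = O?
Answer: 58132/41 ≈ 1417.9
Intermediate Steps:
H(O) = -O/7
f = -154/41 (f = (10 + 12)/(-1/7*6 - 5) = 22/(-6/7 - 5) = 22/(-41/7) = 22*(-7/41) = -154/41 ≈ -3.7561)
(22*f)*(-18 - 7) + (26 - 32)*108 = (22*(-154/41))*(-18 - 7) + (26 - 32)*108 = -3388/41*(-25) - 6*108 = 84700/41 - 648 = 58132/41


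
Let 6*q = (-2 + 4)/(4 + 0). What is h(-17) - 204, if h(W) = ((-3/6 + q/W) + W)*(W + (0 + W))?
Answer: 2347/6 ≈ 391.17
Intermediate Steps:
q = 1/12 (q = ((-2 + 4)/(4 + 0))/6 = (2/4)/6 = (2*(¼))/6 = (⅙)*(½) = 1/12 ≈ 0.083333)
h(W) = 2*W*(-½ + W + 1/(12*W)) (h(W) = ((-3/6 + 1/(12*W)) + W)*(W + (0 + W)) = ((-3*⅙ + 1/(12*W)) + W)*(W + W) = ((-½ + 1/(12*W)) + W)*(2*W) = (-½ + W + 1/(12*W))*(2*W) = 2*W*(-½ + W + 1/(12*W)))
h(-17) - 204 = (⅙ - 1*(-17) + 2*(-17)²) - 204 = (⅙ + 17 + 2*289) - 204 = (⅙ + 17 + 578) - 204 = 3571/6 - 204 = 2347/6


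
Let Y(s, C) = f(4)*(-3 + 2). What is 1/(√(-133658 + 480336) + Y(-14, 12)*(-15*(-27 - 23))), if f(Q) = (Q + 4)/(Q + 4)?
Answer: -375/107911 - √346678/215822 ≈ -0.0062032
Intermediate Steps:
f(Q) = 1 (f(Q) = (4 + Q)/(4 + Q) = 1)
Y(s, C) = -1 (Y(s, C) = 1*(-3 + 2) = 1*(-1) = -1)
1/(√(-133658 + 480336) + Y(-14, 12)*(-15*(-27 - 23))) = 1/(√(-133658 + 480336) - (-15)*(-27 - 23)) = 1/(√346678 - (-15)*(-50)) = 1/(√346678 - 1*750) = 1/(√346678 - 750) = 1/(-750 + √346678)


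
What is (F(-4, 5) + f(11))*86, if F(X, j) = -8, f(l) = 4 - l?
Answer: -1290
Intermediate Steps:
(F(-4, 5) + f(11))*86 = (-8 + (4 - 1*11))*86 = (-8 + (4 - 11))*86 = (-8 - 7)*86 = -15*86 = -1290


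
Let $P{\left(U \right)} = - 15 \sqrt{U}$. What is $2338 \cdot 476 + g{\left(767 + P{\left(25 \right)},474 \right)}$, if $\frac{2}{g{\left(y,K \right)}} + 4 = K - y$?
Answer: $\frac{123530567}{111} \approx 1.1129 \cdot 10^{6}$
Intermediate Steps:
$g{\left(y,K \right)} = \frac{2}{-4 + K - y}$ ($g{\left(y,K \right)} = \frac{2}{-4 + \left(K - y\right)} = \frac{2}{-4 + K - y}$)
$2338 \cdot 476 + g{\left(767 + P{\left(25 \right)},474 \right)} = 2338 \cdot 476 - \frac{2}{4 + \left(767 - 15 \sqrt{25}\right) - 474} = 1112888 - \frac{2}{4 + \left(767 - 75\right) - 474} = 1112888 - \frac{2}{4 + 692 - 474} = 1112888 - \frac{2}{222} = 1112888 - \frac{1}{111} = \frac{123530567}{111}$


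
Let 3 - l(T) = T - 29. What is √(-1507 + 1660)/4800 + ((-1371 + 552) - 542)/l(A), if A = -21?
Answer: -1361/53 + √17/1600 ≈ -25.677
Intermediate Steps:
l(T) = 32 - T (l(T) = 3 - (T - 29) = 3 - (-29 + T) = 3 + (29 - T) = 32 - T)
√(-1507 + 1660)/4800 + ((-1371 + 552) - 542)/l(A) = √(-1507 + 1660)/4800 + ((-1371 + 552) - 542)/(32 - 1*(-21)) = √153*(1/4800) + (-819 - 542)/(32 + 21) = (3*√17)*(1/4800) - 1361/53 = √17/1600 - 1361*1/53 = √17/1600 - 1361/53 = -1361/53 + √17/1600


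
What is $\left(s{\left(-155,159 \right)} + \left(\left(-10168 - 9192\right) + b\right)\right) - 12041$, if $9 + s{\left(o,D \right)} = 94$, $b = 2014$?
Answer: $-29302$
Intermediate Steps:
$s{\left(o,D \right)} = 85$ ($s{\left(o,D \right)} = -9 + 94 = 85$)
$\left(s{\left(-155,159 \right)} + \left(\left(-10168 - 9192\right) + b\right)\right) - 12041 = \left(85 + \left(\left(-10168 - 9192\right) + 2014\right)\right) - 12041 = \left(85 + \left(-19360 + 2014\right)\right) - 12041 = \left(85 - 17346\right) - 12041 = -17261 - 12041 = -29302$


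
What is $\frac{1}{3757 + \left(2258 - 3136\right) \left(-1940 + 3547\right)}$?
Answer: $- \frac{1}{1407189} \approx -7.1064 \cdot 10^{-7}$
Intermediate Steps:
$\frac{1}{3757 + \left(2258 - 3136\right) \left(-1940 + 3547\right)} = \frac{1}{3757 - 1410946} = \frac{1}{-1407189} = - \frac{1}{1407189}$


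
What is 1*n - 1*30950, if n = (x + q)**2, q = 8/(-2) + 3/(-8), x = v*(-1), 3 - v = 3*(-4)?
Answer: -1956775/64 ≈ -30575.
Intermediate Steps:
v = 15 (v = 3 - 3*(-4) = 3 - 1*(-12) = 3 + 12 = 15)
x = -15 (x = 15*(-1) = -15)
q = -35/8 (q = 8*(-1/2) + 3*(-1/8) = -4 - 3/8 = -35/8 ≈ -4.3750)
n = 24025/64 (n = (-15 - 35/8)**2 = (-155/8)**2 = 24025/64 ≈ 375.39)
1*n - 1*30950 = 1*(24025/64) - 1*30950 = 24025/64 - 30950 = -1956775/64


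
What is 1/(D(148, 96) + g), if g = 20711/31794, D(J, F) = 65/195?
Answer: 31794/31309 ≈ 1.0155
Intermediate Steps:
D(J, F) = 1/3 (D(J, F) = 65*(1/195) = 1/3)
g = 20711/31794 (g = 20711*(1/31794) = 20711/31794 ≈ 0.65141)
1/(D(148, 96) + g) = 1/(1/3 + 20711/31794) = 1/(31309/31794) = 31794/31309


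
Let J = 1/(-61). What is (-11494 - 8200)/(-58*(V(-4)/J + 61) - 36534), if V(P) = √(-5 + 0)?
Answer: 197294492/417088101 + 17419343*I*√5/417088101 ≈ 0.47303 + 0.093388*I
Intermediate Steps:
J = -1/61 ≈ -0.016393
V(P) = I*√5 (V(P) = √(-5) = I*√5)
(-11494 - 8200)/(-58*(V(-4)/J + 61) - 36534) = (-11494 - 8200)/(-58*((I*√5)/(-1/61) + 61) - 36534) = -19694/(-58*((I*√5)*(-61) + 61) - 36534) = -19694/(-58*(-61*I*√5 + 61) - 36534) = -19694/(-58*(61 - 61*I*√5) - 36534) = -19694/((-3538 + 3538*I*√5) - 36534) = -19694/(-40072 + 3538*I*√5)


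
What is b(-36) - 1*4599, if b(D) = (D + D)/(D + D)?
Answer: -4598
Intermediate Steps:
b(D) = 1 (b(D) = (2*D)/((2*D)) = (2*D)*(1/(2*D)) = 1)
b(-36) - 1*4599 = 1 - 1*4599 = 1 - 4599 = -4598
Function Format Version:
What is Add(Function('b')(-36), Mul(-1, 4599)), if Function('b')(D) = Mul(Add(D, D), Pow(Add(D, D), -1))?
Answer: -4598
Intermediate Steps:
Function('b')(D) = 1 (Function('b')(D) = Mul(Mul(2, D), Pow(Mul(2, D), -1)) = Mul(Mul(2, D), Mul(Rational(1, 2), Pow(D, -1))) = 1)
Add(Function('b')(-36), Mul(-1, 4599)) = Add(1, Mul(-1, 4599)) = Add(1, -4599) = -4598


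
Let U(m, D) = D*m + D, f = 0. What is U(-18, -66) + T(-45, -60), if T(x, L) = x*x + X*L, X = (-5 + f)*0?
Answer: 3147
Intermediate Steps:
X = 0 (X = (-5 + 0)*0 = -5*0 = 0)
T(x, L) = x² (T(x, L) = x*x + 0*L = x² + 0 = x²)
U(m, D) = D + D*m
U(-18, -66) + T(-45, -60) = -66*(1 - 18) + (-45)² = -66*(-17) + 2025 = 1122 + 2025 = 3147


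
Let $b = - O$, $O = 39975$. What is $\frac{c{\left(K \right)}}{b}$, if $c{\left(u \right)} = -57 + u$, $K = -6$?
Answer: $\frac{21}{13325} \approx 0.001576$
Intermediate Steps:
$b = -39975$ ($b = \left(-1\right) 39975 = -39975$)
$\frac{c{\left(K \right)}}{b} = \frac{-57 - 6}{-39975} = \left(-63\right) \left(- \frac{1}{39975}\right) = \frac{21}{13325}$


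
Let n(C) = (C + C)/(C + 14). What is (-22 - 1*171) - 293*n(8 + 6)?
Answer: -486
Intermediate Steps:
n(C) = 2*C/(14 + C) (n(C) = (2*C)/(14 + C) = 2*C/(14 + C))
(-22 - 1*171) - 293*n(8 + 6) = (-22 - 1*171) - 586*(8 + 6)/(14 + (8 + 6)) = (-22 - 171) - 586*14/(14 + 14) = -193 - 586*14/28 = -193 - 293*1 = -193 - 293 = -486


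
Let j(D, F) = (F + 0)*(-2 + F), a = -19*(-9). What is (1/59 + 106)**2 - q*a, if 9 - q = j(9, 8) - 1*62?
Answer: 25434252/3481 ≈ 7306.6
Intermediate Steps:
a = 171
j(D, F) = F*(-2 + F)
q = 23 (q = 9 - (8*(-2 + 8) - 1*62) = 9 - (8*6 - 62) = 9 - (48 - 62) = 9 - 1*(-14) = 9 + 14 = 23)
(1/59 + 106)**2 - q*a = (1/59 + 106)**2 - 23*171 = (1/59 + 106)**2 - 1*3933 = (6255/59)**2 - 3933 = 39125025/3481 - 3933 = 25434252/3481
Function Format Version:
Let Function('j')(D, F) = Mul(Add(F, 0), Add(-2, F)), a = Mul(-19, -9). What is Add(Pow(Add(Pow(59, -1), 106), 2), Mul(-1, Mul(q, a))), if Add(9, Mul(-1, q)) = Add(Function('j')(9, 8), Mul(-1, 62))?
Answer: Rational(25434252, 3481) ≈ 7306.6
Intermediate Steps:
a = 171
Function('j')(D, F) = Mul(F, Add(-2, F))
q = 23 (q = Add(9, Mul(-1, Add(Mul(8, Add(-2, 8)), Mul(-1, 62)))) = Add(9, Mul(-1, Add(Mul(8, 6), -62))) = Add(9, Mul(-1, Add(48, -62))) = Add(9, Mul(-1, -14)) = Add(9, 14) = 23)
Add(Pow(Add(Pow(59, -1), 106), 2), Mul(-1, Mul(q, a))) = Add(Pow(Add(Pow(59, -1), 106), 2), Mul(-1, Mul(23, 171))) = Add(Pow(Add(Rational(1, 59), 106), 2), Mul(-1, 3933)) = Add(Pow(Rational(6255, 59), 2), -3933) = Add(Rational(39125025, 3481), -3933) = Rational(25434252, 3481)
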